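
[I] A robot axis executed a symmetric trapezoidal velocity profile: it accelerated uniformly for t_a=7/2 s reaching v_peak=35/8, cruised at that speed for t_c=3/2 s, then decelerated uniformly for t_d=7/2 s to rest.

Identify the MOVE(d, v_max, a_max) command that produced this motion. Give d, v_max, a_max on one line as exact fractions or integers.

d=175/8 v_max=35/8 a_max=5/4

a_max = (35/8)/(7/2) = 5/4
d_a = ½·35/8·7/2 = 245/32; d_c = 35/8·3/2 = 105/16
d = 2·245/32 + 105/16 = 175/8
t_c = 3/2 > 0 ⇒ limit active, v_max = 35/8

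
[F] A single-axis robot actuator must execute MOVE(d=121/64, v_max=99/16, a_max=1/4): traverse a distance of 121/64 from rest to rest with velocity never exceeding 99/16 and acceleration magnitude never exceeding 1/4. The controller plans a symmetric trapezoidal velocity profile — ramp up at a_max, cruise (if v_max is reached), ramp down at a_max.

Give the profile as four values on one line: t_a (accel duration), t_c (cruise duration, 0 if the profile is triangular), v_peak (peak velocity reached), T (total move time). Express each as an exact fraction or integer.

t_a=11/4 t_c=0 v_peak=11/16 T=11/2

(v_max)²/a_max = (99/16)²/(1/4) = 9801/64
121/64 < 9801/64 → triangular
v_peak = √(121/64·1/4) = √(121/256) = 11/16
t_a = (11/16)/(1/4) = 11/4; t_c = 0
T = 2·11/4 = 11/2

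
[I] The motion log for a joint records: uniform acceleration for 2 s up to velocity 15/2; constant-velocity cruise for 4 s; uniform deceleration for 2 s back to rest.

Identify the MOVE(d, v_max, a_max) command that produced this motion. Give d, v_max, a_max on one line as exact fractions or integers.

a_max = (15/2)/2 = 15/4
d_a = ½·15/2·2 = 15/2; d_c = 15/2·4 = 30
d = 2·15/2 + 30 = 45
t_c = 4 > 0 → v_max = v_peak = 15/2

d=45 v_max=15/2 a_max=15/4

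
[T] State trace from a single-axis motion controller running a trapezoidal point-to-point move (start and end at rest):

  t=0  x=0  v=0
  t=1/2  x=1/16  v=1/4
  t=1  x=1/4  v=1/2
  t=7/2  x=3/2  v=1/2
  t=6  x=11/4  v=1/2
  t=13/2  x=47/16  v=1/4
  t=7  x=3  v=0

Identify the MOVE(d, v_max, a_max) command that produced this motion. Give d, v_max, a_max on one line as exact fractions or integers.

final state: t=7, x=3, v=0 → d = 3
a_max = (1/4−0)/(1/2−0) = 1/2
max v = 1/2 over t∈[1,6] → v_max = 1/2
check: 1/2·(1+5) = 3 ✓

d=3 v_max=1/2 a_max=1/2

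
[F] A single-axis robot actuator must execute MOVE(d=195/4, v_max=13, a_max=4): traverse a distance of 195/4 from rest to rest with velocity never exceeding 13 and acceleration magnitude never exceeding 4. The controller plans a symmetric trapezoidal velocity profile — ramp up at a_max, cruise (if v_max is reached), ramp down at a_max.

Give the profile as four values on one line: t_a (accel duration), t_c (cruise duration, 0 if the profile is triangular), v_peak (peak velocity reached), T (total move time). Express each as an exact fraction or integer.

t_a=13/4 t_c=1/2 v_peak=13 T=7

v_max²/a_max = 13²/4 = 169/4
195/4 ≥ 169/4 → trapezoidal
t_a = 13/4; v_peak = 13
d_cruise = 195/4 − 169/4 = 13/2; t_c = (13/2)/13 = 1/2
T = 2·13/4 + 1/2 = 7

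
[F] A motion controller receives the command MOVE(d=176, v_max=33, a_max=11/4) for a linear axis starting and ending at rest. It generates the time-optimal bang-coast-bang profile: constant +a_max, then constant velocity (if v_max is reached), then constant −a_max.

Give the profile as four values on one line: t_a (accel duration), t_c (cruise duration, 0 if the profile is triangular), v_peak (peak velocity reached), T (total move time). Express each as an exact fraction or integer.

(v_max)²/a_max = 33²/(11/4) = 396
176 < 396 ⇒ no cruise
v_peak = √(176·11/4) = √484 = 22
t_a = 22/(11/4) = 8; t_c = 0
T = 2·8 = 16

t_a=8 t_c=0 v_peak=22 T=16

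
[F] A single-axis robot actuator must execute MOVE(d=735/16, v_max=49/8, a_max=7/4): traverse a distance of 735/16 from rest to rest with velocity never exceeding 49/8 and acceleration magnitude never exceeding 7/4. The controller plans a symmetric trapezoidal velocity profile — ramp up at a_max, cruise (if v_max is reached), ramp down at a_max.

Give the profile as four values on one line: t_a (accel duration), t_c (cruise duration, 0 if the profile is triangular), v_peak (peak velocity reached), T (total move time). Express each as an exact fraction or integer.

v_max²/a_max = (49/8)²/(7/4) = 343/16
735/16 ≥ 343/16 ⇒ cruise phase
t_a = (49/8)/(7/4) = 7/2; v_peak = 49/8
d_cruise = 735/16 − 343/16 = 49/2; t_c = (49/2)/(49/8) = 4
T = 2·7/2 + 4 = 11

t_a=7/2 t_c=4 v_peak=49/8 T=11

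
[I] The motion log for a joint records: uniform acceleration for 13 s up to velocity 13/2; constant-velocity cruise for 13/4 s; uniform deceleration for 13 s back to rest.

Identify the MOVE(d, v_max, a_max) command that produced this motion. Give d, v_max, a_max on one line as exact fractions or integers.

d=845/8 v_max=13/2 a_max=1/2

a_max = (13/2)/13 = 1/2
d_a = ½·13/2·13 = 169/4; d_c = 13/2·13/4 = 169/8
d = 2·169/4 + 169/8 = 845/8
t_c = 13/4 > 0 → v_max = v_peak = 13/2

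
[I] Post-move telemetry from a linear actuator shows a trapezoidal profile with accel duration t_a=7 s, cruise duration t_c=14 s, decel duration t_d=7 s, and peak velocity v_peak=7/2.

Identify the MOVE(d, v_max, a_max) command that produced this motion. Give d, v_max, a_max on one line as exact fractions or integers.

d=147/2 v_max=7/2 a_max=1/2

a_max = (7/2)/7 = 1/2
d_a = ½·7/2·7 = 49/4; d_c = 7/2·14 = 49
d = 2·49/4 + 49 = 147/2
t_c = 14 > 0 → v_max = v_peak = 7/2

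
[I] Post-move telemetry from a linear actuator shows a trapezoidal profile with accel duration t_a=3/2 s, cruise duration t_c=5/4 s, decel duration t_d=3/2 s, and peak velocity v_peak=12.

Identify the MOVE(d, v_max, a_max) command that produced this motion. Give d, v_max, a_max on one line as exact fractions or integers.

a_max = 12/(3/2) = 8
d_a = ½·12·3/2 = 9; d_c = 12·5/4 = 15
d = 2·9 + 15 = 33
t_c = 5/4 > 0 so v_max = 12

d=33 v_max=12 a_max=8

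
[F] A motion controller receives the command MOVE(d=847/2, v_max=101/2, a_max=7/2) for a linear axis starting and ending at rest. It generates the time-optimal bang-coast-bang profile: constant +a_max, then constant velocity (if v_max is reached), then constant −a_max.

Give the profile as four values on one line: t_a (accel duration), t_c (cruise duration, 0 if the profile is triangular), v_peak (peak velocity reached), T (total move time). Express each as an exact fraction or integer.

v_max²/a_max = (101/2)²/(7/2) = 10201/14
847/2 < 10201/14 → triangular
v_peak = √(847/2·7/2) = √(5929/4) = 77/2
t_a = (77/2)/(7/2) = 11; t_c = 0
T = 2·11 = 22

t_a=11 t_c=0 v_peak=77/2 T=22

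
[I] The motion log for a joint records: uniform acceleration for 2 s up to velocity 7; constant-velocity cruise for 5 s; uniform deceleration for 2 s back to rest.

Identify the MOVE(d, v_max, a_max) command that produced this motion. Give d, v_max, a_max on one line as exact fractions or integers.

d=49 v_max=7 a_max=7/2

a_max = 7/2
d_a = ½·7·2 = 7; d_c = 7·5 = 35
d = 2·7 + 35 = 49
t_c = 5 > 0 → v_max = v_peak = 7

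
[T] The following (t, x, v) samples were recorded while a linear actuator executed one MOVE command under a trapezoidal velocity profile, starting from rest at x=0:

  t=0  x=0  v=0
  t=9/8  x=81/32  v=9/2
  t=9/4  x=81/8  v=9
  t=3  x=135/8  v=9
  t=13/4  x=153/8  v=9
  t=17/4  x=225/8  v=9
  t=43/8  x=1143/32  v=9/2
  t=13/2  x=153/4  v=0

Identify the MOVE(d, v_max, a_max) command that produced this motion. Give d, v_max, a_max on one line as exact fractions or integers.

final state: t=13/2, x=153/4, v=0 → d = 153/4
a_max = (9/2−0)/(9/8−0) = 4
max v = 9 over t∈[9/4,17/4] → v_max = 9
check: 9·(9/4+2) = 153/4 ✓

d=153/4 v_max=9 a_max=4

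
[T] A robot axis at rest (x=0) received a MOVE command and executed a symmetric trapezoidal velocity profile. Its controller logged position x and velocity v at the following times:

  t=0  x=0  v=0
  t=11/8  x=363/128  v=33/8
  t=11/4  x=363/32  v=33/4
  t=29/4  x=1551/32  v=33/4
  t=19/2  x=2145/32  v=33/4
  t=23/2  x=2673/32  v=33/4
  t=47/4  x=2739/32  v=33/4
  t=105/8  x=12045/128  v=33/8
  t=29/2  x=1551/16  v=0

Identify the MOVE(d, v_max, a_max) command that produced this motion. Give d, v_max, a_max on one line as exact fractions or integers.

final state: t=29/2, x=1551/16, v=0 → d = 1551/16
a_max = (33/8−0)/(11/8−0) = 3
max v = 33/4 over t∈[11/4,47/4] → v_max = 33/4
check: 33/4·(11/4+9) = 1551/16 ✓

d=1551/16 v_max=33/4 a_max=3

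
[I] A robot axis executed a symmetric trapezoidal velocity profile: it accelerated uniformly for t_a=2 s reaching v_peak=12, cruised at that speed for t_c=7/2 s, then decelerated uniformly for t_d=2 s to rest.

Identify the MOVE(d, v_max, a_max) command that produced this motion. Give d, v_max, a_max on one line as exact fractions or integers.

a_max = 12/2 = 6
d_a = ½·12·2 = 12; d_c = 12·7/2 = 42
d = 2·12 + 42 = 66
t_c = 7/2 > 0 ⇒ limit active, v_max = 12

d=66 v_max=12 a_max=6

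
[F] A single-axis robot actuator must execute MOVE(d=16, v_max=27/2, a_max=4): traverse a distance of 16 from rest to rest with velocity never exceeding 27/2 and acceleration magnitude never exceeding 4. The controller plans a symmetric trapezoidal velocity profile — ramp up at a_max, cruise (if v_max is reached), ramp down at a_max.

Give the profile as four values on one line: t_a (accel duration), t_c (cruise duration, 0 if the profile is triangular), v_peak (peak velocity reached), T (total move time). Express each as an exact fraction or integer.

vₘ²/aₘ = (27/2)²/4 = 729/16
16 < 729/16 ⇒ no cruise
v_peak = √(16·4) = √64 = 8
t_a = 8/4 = 2; t_c = 0
T = 2·2 = 4

t_a=2 t_c=0 v_peak=8 T=4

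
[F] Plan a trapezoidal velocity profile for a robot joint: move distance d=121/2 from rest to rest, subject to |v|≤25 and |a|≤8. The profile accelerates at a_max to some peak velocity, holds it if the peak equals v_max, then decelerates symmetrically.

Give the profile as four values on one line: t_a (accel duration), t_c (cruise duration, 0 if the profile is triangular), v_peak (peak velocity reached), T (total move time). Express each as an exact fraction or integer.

(v_max)²/a_max = 25²/8 = 625/8
121/2 < 625/8 so t_c = 0
v_peak = √(121/2·8) = √484 = 22
t_a = 22/8 = 11/4; t_c = 0
T = 2·11/4 = 11/2

t_a=11/4 t_c=0 v_peak=22 T=11/2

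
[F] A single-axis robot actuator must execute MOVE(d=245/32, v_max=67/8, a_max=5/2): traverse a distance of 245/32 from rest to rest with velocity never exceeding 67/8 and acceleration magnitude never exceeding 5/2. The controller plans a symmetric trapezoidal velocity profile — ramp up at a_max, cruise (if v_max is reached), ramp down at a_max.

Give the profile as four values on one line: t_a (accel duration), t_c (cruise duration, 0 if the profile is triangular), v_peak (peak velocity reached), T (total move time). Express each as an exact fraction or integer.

t_a=7/4 t_c=0 v_peak=35/8 T=7/2

v_max²/a_max = (67/8)²/(5/2) = 4489/160
245/32 < 4489/160 so t_c = 0
v_peak = √(245/32·5/2) = √(1225/64) = 35/8
t_a = (35/8)/(5/2) = 7/4; t_c = 0
T = 2·7/4 = 7/2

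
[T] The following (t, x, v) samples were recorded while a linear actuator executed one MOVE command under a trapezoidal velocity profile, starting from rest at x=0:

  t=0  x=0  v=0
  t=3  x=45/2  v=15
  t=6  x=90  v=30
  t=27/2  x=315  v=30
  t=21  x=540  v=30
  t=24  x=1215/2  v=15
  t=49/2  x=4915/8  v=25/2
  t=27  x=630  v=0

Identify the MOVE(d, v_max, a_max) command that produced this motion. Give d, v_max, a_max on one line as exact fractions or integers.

d=630 v_max=30 a_max=5

final state: t=27, x=630, v=0 → d = 630
a_max = (15−0)/(3−0) = 5
max v = 30 over t∈[6,21] → v_max = 30
check: 30·(6+15) = 630 ✓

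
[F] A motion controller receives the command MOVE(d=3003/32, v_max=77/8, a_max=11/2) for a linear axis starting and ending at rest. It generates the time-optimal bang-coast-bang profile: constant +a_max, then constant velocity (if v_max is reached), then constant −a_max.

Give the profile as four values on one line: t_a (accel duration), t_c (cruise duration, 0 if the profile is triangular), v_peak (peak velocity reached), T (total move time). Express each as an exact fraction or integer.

t_a=7/4 t_c=8 v_peak=77/8 T=23/2

(v_max)²/a_max = (77/8)²/(11/2) = 539/32
3003/32 ≥ 539/32 so v_max reached
t_a = (77/8)/(11/2) = 7/4; v_peak = 77/8
d_cruise = 3003/32 − 539/32 = 77; t_c = 77/(77/8) = 8
T = 2·7/4 + 8 = 23/2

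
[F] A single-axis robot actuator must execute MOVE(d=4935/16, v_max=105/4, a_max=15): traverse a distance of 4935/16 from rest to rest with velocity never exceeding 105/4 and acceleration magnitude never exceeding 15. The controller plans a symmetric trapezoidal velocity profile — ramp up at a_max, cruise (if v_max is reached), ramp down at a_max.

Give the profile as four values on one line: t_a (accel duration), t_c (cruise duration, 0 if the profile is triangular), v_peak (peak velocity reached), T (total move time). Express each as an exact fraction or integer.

v_max²/a_max = (105/4)²/15 = 735/16
4935/16 ≥ 735/16 ⇒ cruise phase
t_a = (105/4)/15 = 7/4; v_peak = 105/4
d_cruise = 4935/16 − 735/16 = 525/2; t_c = (525/2)/(105/4) = 10
T = 2·7/4 + 10 = 27/2

t_a=7/4 t_c=10 v_peak=105/4 T=27/2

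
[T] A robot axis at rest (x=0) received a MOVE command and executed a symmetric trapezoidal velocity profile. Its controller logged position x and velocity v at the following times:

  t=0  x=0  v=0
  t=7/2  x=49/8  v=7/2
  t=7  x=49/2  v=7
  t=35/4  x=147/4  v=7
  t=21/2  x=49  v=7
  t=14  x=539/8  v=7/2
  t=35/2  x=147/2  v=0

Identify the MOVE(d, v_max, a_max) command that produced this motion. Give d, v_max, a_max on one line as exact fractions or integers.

d=147/2 v_max=7 a_max=1

final state: t=35/2, x=147/2, v=0 → d = 147/2
a_max = (7/2−0)/(7/2−0) = 1
max v = 7 over t∈[7,21/2] → v_max = 7
check: 7·(7+7/2) = 147/2 ✓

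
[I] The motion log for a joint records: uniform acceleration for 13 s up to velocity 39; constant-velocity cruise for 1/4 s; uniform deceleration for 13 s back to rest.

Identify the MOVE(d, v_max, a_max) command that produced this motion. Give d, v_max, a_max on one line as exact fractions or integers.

a_max = 39/13 = 3
d_a = ½·39·13 = 507/2; d_c = 39·1/4 = 39/4
d = 2·507/2 + 39/4 = 2067/4
t_c = 1/4 > 0 ⇒ limit active, v_max = 39

d=2067/4 v_max=39 a_max=3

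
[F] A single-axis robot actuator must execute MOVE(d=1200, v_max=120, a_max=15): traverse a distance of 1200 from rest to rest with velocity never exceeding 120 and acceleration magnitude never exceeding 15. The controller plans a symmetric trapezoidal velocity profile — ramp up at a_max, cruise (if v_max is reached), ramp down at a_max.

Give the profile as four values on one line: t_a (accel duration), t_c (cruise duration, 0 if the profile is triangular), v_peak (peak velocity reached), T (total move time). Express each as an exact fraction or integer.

(v_max)²/a_max = 120²/15 = 960
1200 ≥ 960 ⇒ cruise phase
t_a = 120/15 = 8; v_peak = 120
d_cruise = 1200 − 960 = 240; t_c = 240/120 = 2
T = 2·8 + 2 = 18

t_a=8 t_c=2 v_peak=120 T=18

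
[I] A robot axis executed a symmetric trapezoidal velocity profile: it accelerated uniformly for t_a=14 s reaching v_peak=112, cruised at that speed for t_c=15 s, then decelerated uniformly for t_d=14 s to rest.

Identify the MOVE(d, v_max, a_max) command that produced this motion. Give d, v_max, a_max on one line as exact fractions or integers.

a_max = 112/14 = 8
d_a = ½·112·14 = 784; d_c = 112·15 = 1680
d = 2·784 + 1680 = 3248
t_c = 15 > 0 so v_max = 112

d=3248 v_max=112 a_max=8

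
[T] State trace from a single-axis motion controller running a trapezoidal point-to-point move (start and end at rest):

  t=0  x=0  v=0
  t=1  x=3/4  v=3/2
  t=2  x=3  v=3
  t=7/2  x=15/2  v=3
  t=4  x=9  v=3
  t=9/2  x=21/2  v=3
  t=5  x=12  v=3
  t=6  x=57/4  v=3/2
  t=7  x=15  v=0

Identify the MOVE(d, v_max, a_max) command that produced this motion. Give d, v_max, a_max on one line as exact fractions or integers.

final state: t=7, x=15, v=0 → d = 15
a_max = (3/2−0)/(1−0) = 3/2
max v = 3 over t∈[2,5] → v_max = 3
check: 3·(2+3) = 15 ✓

d=15 v_max=3 a_max=3/2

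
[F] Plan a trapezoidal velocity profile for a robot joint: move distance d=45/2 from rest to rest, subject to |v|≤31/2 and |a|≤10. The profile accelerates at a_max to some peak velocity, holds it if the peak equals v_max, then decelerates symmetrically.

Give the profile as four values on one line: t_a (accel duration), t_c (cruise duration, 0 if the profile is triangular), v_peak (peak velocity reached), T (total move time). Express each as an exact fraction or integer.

t_a=3/2 t_c=0 v_peak=15 T=3

v_max²/a_max = (31/2)²/10 = 961/40
45/2 < 961/40 ⇒ no cruise
v_peak = √(45/2·10) = √225 = 15
t_a = 15/10 = 3/2; t_c = 0
T = 2·3/2 = 3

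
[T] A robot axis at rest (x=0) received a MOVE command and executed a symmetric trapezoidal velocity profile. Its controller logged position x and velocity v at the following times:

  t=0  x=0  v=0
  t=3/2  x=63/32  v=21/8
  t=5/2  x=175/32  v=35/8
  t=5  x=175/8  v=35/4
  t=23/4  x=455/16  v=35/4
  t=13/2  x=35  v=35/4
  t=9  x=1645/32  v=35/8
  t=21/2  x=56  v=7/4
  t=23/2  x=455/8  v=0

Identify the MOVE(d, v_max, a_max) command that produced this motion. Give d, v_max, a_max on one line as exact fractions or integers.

final state: t=23/2, x=455/8, v=0 → d = 455/8
a_max = (21/8−0)/(3/2−0) = 7/4
max v = 35/4 over t∈[5,13/2] → v_max = 35/4
check: 35/4·(5+3/2) = 455/8 ✓

d=455/8 v_max=35/4 a_max=7/4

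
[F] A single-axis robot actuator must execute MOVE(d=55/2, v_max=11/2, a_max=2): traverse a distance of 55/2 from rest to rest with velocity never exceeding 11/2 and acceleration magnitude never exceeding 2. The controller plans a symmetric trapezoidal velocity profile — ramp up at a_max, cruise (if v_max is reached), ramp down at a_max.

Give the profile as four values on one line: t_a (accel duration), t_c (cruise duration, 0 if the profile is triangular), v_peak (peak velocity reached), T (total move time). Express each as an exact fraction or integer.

vₘ²/aₘ = (11/2)²/2 = 121/8
55/2 ≥ 121/8 ⇒ cruise phase
t_a = (11/2)/2 = 11/4; v_peak = 11/2
d_cruise = 55/2 − 121/8 = 99/8; t_c = (99/8)/(11/2) = 9/4
T = 2·11/4 + 9/4 = 31/4

t_a=11/4 t_c=9/4 v_peak=11/2 T=31/4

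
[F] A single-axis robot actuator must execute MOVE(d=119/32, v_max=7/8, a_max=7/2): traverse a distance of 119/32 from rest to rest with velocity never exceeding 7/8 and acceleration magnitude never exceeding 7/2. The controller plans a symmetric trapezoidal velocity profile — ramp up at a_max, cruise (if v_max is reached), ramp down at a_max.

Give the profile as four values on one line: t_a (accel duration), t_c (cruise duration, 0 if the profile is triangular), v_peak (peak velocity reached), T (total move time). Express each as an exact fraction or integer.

t_a=1/4 t_c=4 v_peak=7/8 T=9/2

(v_max)²/a_max = (7/8)²/(7/2) = 7/32
119/32 ≥ 7/32 so v_max reached
t_a = (7/8)/(7/2) = 1/4; v_peak = 7/8
d_cruise = 119/32 − 7/32 = 7/2; t_c = (7/2)/(7/8) = 4
T = 2·1/4 + 4 = 9/2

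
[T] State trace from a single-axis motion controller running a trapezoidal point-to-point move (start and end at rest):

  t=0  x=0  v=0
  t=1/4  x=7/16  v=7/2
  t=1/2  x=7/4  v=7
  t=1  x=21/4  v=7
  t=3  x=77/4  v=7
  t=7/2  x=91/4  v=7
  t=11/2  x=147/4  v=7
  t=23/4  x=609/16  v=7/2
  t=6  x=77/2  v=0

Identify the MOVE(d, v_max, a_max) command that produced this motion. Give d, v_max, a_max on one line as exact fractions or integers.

d=77/2 v_max=7 a_max=14

final state: t=6, x=77/2, v=0 → d = 77/2
a_max = (7/2−0)/(1/4−0) = 14
max v = 7 over t∈[1/2,11/2] → v_max = 7
check: 7·(1/2+5) = 77/2 ✓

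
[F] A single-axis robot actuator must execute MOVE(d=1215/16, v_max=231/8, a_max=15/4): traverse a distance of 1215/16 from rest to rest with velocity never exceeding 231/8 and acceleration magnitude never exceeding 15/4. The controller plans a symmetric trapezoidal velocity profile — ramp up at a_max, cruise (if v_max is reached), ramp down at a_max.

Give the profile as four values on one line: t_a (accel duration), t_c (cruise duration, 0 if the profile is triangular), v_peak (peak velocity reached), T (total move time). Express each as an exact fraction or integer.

(v_max)²/a_max = (231/8)²/(15/4) = 17787/80
1215/16 < 17787/80 → triangular
v_peak = √(1215/16·15/4) = √(18225/64) = 135/8
t_a = (135/8)/(15/4) = 9/2; t_c = 0
T = 2·9/2 = 9

t_a=9/2 t_c=0 v_peak=135/8 T=9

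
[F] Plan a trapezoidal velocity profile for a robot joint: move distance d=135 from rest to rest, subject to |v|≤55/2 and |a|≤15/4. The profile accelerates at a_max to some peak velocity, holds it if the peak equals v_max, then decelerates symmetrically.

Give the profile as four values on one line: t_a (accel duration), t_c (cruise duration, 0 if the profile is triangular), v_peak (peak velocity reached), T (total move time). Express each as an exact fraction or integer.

t_a=6 t_c=0 v_peak=45/2 T=12

vₘ²/aₘ = (55/2)²/(15/4) = 605/3
135 < 605/3 → triangular
v_peak = √(135·15/4) = √(2025/4) = 45/2
t_a = (45/2)/(15/4) = 6; t_c = 0
T = 2·6 = 12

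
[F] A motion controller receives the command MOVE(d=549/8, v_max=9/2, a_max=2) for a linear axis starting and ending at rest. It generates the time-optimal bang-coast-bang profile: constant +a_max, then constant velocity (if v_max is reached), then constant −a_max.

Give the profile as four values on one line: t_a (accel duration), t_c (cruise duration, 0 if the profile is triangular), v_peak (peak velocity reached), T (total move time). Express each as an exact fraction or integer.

t_a=9/4 t_c=13 v_peak=9/2 T=35/2

vₘ²/aₘ = (9/2)²/2 = 81/8
549/8 ≥ 81/8 ⇒ cruise phase
t_a = (9/2)/2 = 9/4; v_peak = 9/2
d_cruise = 549/8 − 81/8 = 117/2; t_c = (117/2)/(9/2) = 13
T = 2·9/4 + 13 = 35/2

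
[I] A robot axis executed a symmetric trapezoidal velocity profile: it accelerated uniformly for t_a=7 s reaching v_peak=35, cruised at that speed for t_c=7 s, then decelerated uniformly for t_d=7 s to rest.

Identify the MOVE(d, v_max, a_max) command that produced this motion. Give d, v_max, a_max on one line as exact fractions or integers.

a_max = 35/7 = 5
d_a = ½·35·7 = 245/2; d_c = 35·7 = 245
d = 2·245/2 + 245 = 490
t_c = 7 > 0 → v_max = v_peak = 35

d=490 v_max=35 a_max=5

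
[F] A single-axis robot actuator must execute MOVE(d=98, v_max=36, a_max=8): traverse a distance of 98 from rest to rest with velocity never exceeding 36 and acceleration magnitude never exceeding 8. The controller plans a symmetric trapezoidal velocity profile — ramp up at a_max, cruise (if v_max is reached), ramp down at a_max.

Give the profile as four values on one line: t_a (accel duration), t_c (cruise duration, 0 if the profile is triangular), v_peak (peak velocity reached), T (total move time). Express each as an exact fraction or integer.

t_a=7/2 t_c=0 v_peak=28 T=7

vₘ²/aₘ = 36²/8 = 162
98 < 162 ⇒ no cruise
v_peak = √(98·8) = √784 = 28
t_a = 28/8 = 7/2; t_c = 0
T = 2·7/2 = 7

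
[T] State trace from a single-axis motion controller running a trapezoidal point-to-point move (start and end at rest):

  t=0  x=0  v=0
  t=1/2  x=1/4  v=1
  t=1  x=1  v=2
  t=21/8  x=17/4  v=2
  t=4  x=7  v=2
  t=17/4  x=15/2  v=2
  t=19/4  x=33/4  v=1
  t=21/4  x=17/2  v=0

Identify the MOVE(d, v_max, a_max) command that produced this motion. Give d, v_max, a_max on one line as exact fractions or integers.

d=17/2 v_max=2 a_max=2

final state: t=21/4, x=17/2, v=0 → d = 17/2
a_max = (1−0)/(1/2−0) = 2
max v = 2 over t∈[1,17/4] → v_max = 2
check: 2·(1+13/4) = 17/2 ✓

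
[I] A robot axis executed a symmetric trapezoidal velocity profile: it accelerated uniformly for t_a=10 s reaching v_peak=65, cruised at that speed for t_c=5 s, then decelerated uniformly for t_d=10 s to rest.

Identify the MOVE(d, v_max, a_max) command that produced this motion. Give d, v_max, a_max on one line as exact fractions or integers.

a_max = 65/10 = 13/2
d_a = ½·65·10 = 325; d_c = 65·5 = 325
d = 2·325 + 325 = 975
t_c = 5 > 0 → v_max = v_peak = 65

d=975 v_max=65 a_max=13/2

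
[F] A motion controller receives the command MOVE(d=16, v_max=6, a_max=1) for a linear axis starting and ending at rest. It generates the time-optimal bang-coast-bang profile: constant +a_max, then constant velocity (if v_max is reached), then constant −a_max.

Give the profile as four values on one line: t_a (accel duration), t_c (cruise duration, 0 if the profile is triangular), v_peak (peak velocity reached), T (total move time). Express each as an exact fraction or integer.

vₘ²/aₘ = 6²/1 = 36
16 < 36 → triangular
v_peak = √(16·1) = √16 = 4
t_a = 4/1 = 4; t_c = 0
T = 2·4 = 8

t_a=4 t_c=0 v_peak=4 T=8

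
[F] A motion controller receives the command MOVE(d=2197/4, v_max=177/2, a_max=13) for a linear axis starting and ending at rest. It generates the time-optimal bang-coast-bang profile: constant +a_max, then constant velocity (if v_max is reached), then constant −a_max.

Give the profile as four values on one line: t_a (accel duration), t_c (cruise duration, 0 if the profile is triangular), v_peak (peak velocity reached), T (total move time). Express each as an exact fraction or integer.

vₘ²/aₘ = (177/2)²/13 = 31329/52
2197/4 < 31329/52 ⇒ no cruise
v_peak = √(2197/4·13) = √(28561/4) = 169/2
t_a = (169/2)/13 = 13/2; t_c = 0
T = 2·13/2 = 13

t_a=13/2 t_c=0 v_peak=169/2 T=13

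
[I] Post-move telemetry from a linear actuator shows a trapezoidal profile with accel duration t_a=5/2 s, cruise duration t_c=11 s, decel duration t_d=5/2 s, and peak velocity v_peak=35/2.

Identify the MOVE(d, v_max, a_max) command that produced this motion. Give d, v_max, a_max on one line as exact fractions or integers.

a_max = (35/2)/(5/2) = 7
d_a = ½·35/2·5/2 = 175/8; d_c = 35/2·11 = 385/2
d = 2·175/8 + 385/2 = 945/4
t_c = 11 > 0 → v_max = v_peak = 35/2

d=945/4 v_max=35/2 a_max=7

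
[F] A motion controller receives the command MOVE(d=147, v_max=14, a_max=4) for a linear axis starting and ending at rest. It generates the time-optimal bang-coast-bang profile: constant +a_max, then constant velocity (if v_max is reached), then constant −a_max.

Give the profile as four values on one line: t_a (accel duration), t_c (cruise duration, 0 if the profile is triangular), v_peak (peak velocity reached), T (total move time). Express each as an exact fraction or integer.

v_max²/a_max = 14²/4 = 49
147 ≥ 49 ⇒ cruise phase
t_a = 14/4 = 7/2; v_peak = 14
d_cruise = 147 − 49 = 98; t_c = 98/14 = 7
T = 2·7/2 + 7 = 14

t_a=7/2 t_c=7 v_peak=14 T=14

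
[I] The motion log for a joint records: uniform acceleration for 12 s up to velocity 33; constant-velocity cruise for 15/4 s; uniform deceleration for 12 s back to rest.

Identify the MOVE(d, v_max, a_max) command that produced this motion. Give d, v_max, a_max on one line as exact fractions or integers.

d=2079/4 v_max=33 a_max=11/4

a_max = 33/12 = 11/4
d_a = ½·33·12 = 198; d_c = 33·15/4 = 495/4
d = 2·198 + 495/4 = 2079/4
t_c = 15/4 > 0 ⇒ limit active, v_max = 33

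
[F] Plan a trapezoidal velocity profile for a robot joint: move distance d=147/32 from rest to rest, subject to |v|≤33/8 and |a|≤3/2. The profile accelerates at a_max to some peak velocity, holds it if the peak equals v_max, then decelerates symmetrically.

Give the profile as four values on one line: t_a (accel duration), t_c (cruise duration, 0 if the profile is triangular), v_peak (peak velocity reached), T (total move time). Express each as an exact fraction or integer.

t_a=7/4 t_c=0 v_peak=21/8 T=7/2

(v_max)²/a_max = (33/8)²/(3/2) = 363/32
147/32 < 363/32 so t_c = 0
v_peak = √(147/32·3/2) = √(441/64) = 21/8
t_a = (21/8)/(3/2) = 7/4; t_c = 0
T = 2·7/4 = 7/2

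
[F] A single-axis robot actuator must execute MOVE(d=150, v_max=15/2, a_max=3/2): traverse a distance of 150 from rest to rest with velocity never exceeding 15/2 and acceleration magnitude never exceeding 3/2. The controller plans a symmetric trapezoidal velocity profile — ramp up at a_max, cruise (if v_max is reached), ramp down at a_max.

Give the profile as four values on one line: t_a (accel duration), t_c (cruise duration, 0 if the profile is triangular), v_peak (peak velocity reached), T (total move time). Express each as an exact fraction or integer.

vₘ²/aₘ = (15/2)²/(3/2) = 75/2
150 ≥ 75/2 ⇒ cruise phase
t_a = (15/2)/(3/2) = 5; v_peak = 15/2
d_cruise = 150 − 75/2 = 225/2; t_c = (225/2)/(15/2) = 15
T = 2·5 + 15 = 25

t_a=5 t_c=15 v_peak=15/2 T=25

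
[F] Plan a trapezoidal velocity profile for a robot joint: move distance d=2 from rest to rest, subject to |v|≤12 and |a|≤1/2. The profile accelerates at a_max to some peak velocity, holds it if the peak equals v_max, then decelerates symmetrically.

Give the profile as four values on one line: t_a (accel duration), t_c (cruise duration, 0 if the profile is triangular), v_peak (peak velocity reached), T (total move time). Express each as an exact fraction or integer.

vₘ²/aₘ = 12²/(1/2) = 288
2 < 288 → triangular
v_peak = √(2·1/2) = √1 = 1
t_a = 1/(1/2) = 2; t_c = 0
T = 2·2 = 4

t_a=2 t_c=0 v_peak=1 T=4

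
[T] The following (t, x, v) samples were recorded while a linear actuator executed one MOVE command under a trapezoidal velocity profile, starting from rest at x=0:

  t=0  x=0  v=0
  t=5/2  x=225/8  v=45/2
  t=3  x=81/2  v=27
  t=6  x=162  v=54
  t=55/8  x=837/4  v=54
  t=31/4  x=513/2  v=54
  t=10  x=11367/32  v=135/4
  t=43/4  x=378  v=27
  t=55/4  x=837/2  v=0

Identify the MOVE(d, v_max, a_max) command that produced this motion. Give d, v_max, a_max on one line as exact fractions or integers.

final state: t=55/4, x=837/2, v=0 → d = 837/2
a_max = (45/2−0)/(5/2−0) = 9
max v = 54 over t∈[6,31/4] → v_max = 54
check: 54·(6+7/4) = 837/2 ✓

d=837/2 v_max=54 a_max=9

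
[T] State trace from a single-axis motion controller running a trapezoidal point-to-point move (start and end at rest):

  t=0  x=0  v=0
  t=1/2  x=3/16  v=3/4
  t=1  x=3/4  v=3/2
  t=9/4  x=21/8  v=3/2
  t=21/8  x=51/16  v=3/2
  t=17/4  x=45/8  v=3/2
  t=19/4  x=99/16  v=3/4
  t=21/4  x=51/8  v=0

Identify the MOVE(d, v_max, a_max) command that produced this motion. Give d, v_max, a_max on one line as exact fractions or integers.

d=51/8 v_max=3/2 a_max=3/2

final state: t=21/4, x=51/8, v=0 → d = 51/8
a_max = (3/4−0)/(1/2−0) = 3/2
max v = 3/2 over t∈[1,17/4] → v_max = 3/2
check: 3/2·(1+13/4) = 51/8 ✓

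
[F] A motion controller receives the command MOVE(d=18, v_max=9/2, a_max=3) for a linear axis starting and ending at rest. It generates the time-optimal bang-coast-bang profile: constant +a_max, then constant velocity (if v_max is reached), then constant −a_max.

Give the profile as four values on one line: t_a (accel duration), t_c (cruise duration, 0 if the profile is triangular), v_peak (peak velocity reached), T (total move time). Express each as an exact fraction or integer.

t_a=3/2 t_c=5/2 v_peak=9/2 T=11/2

(v_max)²/a_max = (9/2)²/3 = 27/4
18 ≥ 27/4 ⇒ cruise phase
t_a = (9/2)/3 = 3/2; v_peak = 9/2
d_cruise = 18 − 27/4 = 45/4; t_c = (45/4)/(9/2) = 5/2
T = 2·3/2 + 5/2 = 11/2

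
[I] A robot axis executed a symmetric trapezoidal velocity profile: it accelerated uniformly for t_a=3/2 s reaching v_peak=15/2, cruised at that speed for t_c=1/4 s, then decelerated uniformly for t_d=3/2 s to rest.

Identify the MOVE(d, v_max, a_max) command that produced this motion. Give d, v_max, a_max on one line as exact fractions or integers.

d=105/8 v_max=15/2 a_max=5

a_max = (15/2)/(3/2) = 5
d_a = ½·15/2·3/2 = 45/8; d_c = 15/2·1/4 = 15/8
d = 2·45/8 + 15/8 = 105/8
t_c = 1/4 > 0 ⇒ limit active, v_max = 15/2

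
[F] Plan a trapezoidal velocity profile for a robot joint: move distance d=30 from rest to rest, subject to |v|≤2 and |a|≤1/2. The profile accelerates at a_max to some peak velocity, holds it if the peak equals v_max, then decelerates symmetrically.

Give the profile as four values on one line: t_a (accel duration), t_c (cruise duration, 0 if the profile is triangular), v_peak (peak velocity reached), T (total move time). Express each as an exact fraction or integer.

t_a=4 t_c=11 v_peak=2 T=19

vₘ²/aₘ = 2²/(1/2) = 8
30 ≥ 8 so v_max reached
t_a = 2/(1/2) = 4; v_peak = 2
d_cruise = 30 − 8 = 22; t_c = 22/2 = 11
T = 2·4 + 11 = 19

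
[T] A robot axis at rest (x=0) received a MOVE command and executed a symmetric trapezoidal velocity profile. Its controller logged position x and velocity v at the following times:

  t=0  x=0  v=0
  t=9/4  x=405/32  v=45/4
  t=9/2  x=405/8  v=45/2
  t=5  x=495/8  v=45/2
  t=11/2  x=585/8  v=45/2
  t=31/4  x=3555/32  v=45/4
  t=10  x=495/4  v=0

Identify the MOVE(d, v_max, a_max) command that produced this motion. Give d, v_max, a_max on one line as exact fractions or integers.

final state: t=10, x=495/4, v=0 → d = 495/4
a_max = (45/4−0)/(9/4−0) = 5
max v = 45/2 over t∈[9/2,11/2] → v_max = 45/2
check: 45/2·(9/2+1) = 495/4 ✓

d=495/4 v_max=45/2 a_max=5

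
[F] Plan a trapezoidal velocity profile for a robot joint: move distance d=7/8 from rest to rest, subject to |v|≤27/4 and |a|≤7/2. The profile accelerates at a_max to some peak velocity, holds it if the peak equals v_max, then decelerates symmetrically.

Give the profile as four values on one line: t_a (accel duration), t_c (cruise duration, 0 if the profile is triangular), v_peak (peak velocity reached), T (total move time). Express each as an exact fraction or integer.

vₘ²/aₘ = (27/4)²/(7/2) = 729/56
7/8 < 729/56 → triangular
v_peak = √(7/8·7/2) = √(49/16) = 7/4
t_a = (7/4)/(7/2) = 1/2; t_c = 0
T = 2·1/2 = 1

t_a=1/2 t_c=0 v_peak=7/4 T=1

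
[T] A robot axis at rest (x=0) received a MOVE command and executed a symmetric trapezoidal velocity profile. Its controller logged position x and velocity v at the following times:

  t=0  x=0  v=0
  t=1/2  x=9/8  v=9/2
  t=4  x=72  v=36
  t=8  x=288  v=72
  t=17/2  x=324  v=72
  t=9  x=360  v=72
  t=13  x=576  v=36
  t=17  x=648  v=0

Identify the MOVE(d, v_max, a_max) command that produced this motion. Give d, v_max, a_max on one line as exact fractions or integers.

final state: t=17, x=648, v=0 → d = 648
a_max = (9/2−0)/(1/2−0) = 9
max v = 72 over t∈[8,9] → v_max = 72
check: 72·(8+1) = 648 ✓

d=648 v_max=72 a_max=9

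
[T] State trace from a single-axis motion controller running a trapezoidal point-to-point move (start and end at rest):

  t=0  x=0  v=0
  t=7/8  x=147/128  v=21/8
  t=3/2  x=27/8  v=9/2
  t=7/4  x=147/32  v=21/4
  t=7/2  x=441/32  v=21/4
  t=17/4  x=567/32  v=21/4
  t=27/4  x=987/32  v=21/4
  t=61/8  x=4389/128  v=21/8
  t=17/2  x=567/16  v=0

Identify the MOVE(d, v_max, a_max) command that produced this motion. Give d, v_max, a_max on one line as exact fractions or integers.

d=567/16 v_max=21/4 a_max=3

final state: t=17/2, x=567/16, v=0 → d = 567/16
a_max = (21/8−0)/(7/8−0) = 3
max v = 21/4 over t∈[7/4,27/4] → v_max = 21/4
check: 21/4·(7/4+5) = 567/16 ✓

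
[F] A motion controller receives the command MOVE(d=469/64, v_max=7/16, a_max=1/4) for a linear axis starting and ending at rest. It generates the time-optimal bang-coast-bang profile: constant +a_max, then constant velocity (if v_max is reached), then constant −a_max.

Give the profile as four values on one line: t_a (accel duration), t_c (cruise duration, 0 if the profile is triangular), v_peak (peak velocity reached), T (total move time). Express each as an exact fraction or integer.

t_a=7/4 t_c=15 v_peak=7/16 T=37/2

v_max²/a_max = (7/16)²/(1/4) = 49/64
469/64 ≥ 49/64 ⇒ cruise phase
t_a = (7/16)/(1/4) = 7/4; v_peak = 7/16
d_cruise = 469/64 − 49/64 = 105/16; t_c = (105/16)/(7/16) = 15
T = 2·7/4 + 15 = 37/2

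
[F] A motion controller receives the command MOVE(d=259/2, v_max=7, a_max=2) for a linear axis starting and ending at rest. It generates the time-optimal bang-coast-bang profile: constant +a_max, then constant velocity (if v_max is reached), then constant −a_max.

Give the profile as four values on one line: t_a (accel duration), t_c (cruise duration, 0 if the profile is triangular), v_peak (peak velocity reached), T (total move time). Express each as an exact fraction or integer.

(v_max)²/a_max = 7²/2 = 49/2
259/2 ≥ 49/2 → trapezoidal
t_a = 7/2; v_peak = 7
d_cruise = 259/2 − 49/2 = 105; t_c = 105/7 = 15
T = 2·7/2 + 15 = 22

t_a=7/2 t_c=15 v_peak=7 T=22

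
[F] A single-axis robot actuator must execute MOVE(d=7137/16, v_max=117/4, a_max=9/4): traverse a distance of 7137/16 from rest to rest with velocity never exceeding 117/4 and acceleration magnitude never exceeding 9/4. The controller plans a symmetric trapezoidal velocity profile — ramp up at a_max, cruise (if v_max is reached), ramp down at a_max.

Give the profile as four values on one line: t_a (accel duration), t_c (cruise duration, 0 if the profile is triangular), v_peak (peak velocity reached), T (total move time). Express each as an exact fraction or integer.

vₘ²/aₘ = (117/4)²/(9/4) = 1521/4
7137/16 ≥ 1521/4 so v_max reached
t_a = (117/4)/(9/4) = 13; v_peak = 117/4
d_cruise = 7137/16 − 1521/4 = 1053/16; t_c = (1053/16)/(117/4) = 9/4
T = 2·13 + 9/4 = 113/4

t_a=13 t_c=9/4 v_peak=117/4 T=113/4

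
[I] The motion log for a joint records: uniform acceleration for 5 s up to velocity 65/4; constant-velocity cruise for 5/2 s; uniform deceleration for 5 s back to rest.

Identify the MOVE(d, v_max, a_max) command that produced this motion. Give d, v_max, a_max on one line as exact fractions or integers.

d=975/8 v_max=65/4 a_max=13/4

a_max = (65/4)/5 = 13/4
d_a = ½·65/4·5 = 325/8; d_c = 65/4·5/2 = 325/8
d = 2·325/8 + 325/8 = 975/8
t_c = 5/2 > 0 so v_max = 65/4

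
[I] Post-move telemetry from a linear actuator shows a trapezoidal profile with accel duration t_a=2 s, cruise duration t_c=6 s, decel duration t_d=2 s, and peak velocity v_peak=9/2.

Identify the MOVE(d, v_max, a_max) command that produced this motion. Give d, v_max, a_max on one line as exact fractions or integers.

d=36 v_max=9/2 a_max=9/4

a_max = (9/2)/2 = 9/4
d_a = ½·9/2·2 = 9/2; d_c = 9/2·6 = 27
d = 2·9/2 + 27 = 36
t_c = 6 > 0 ⇒ limit active, v_max = 9/2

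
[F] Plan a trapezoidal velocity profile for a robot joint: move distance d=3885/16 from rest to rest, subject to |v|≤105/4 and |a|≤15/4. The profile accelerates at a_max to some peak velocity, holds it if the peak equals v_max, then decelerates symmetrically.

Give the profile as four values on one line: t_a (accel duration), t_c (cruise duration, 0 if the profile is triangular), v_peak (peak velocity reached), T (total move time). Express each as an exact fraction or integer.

t_a=7 t_c=9/4 v_peak=105/4 T=65/4

vₘ²/aₘ = (105/4)²/(15/4) = 735/4
3885/16 ≥ 735/4 → trapezoidal
t_a = (105/4)/(15/4) = 7; v_peak = 105/4
d_cruise = 3885/16 − 735/4 = 945/16; t_c = (945/16)/(105/4) = 9/4
T = 2·7 + 9/4 = 65/4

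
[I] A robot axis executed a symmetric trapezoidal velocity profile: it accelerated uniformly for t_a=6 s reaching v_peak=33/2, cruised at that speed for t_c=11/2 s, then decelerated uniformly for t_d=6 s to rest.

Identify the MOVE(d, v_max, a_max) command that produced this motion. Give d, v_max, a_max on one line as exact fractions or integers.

d=759/4 v_max=33/2 a_max=11/4

a_max = (33/2)/6 = 11/4
d_a = ½·33/2·6 = 99/2; d_c = 33/2·11/2 = 363/4
d = 2·99/2 + 363/4 = 759/4
t_c = 11/2 > 0 ⇒ limit active, v_max = 33/2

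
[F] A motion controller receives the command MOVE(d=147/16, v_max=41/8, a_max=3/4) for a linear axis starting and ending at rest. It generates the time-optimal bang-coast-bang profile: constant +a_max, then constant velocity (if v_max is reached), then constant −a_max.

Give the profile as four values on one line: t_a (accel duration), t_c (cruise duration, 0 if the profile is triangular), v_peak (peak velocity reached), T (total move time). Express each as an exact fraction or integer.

t_a=7/2 t_c=0 v_peak=21/8 T=7

vₘ²/aₘ = (41/8)²/(3/4) = 1681/48
147/16 < 1681/48 → triangular
v_peak = √(147/16·3/4) = √(441/64) = 21/8
t_a = (21/8)/(3/4) = 7/2; t_c = 0
T = 2·7/2 = 7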